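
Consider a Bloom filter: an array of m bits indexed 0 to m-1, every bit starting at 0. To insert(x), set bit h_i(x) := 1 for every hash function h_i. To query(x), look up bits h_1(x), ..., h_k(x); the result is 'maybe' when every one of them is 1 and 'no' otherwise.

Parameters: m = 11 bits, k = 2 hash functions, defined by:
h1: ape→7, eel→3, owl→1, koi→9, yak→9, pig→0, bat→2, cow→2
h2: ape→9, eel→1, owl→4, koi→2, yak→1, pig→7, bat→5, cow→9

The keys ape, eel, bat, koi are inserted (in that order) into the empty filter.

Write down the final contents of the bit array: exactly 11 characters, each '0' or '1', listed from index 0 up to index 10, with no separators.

Start: bits=00000000000
After insert 'ape': sets bits 7 9 -> bits=00000001010
After insert 'eel': sets bits 1 3 -> bits=01010001010
After insert 'bat': sets bits 2 5 -> bits=01110101010
After insert 'koi': sets bits 2 9 -> bits=01110101010

Answer: 01110101010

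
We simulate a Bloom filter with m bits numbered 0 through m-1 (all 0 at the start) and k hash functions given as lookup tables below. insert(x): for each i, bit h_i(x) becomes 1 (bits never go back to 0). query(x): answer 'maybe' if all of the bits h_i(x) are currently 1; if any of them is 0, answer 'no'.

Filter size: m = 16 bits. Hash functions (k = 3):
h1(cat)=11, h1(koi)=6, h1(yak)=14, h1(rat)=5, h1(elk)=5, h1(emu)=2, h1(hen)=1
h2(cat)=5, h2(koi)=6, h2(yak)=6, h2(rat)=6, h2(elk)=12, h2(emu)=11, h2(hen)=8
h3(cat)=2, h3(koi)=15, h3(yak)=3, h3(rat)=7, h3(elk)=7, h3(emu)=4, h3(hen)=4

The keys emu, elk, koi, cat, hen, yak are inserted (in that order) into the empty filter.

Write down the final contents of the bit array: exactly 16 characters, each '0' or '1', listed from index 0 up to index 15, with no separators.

Answer: 0111111110011011

Derivation:
Start: bits=0000000000000000
After insert 'emu': sets bits 2 4 11 -> bits=0010100000010000
After insert 'elk': sets bits 5 7 12 -> bits=0010110100011000
After insert 'koi': sets bits 6 15 -> bits=0010111100011001
After insert 'cat': sets bits 2 5 11 -> bits=0010111100011001
After insert 'hen': sets bits 1 4 8 -> bits=0110111110011001
After insert 'yak': sets bits 3 6 14 -> bits=0111111110011011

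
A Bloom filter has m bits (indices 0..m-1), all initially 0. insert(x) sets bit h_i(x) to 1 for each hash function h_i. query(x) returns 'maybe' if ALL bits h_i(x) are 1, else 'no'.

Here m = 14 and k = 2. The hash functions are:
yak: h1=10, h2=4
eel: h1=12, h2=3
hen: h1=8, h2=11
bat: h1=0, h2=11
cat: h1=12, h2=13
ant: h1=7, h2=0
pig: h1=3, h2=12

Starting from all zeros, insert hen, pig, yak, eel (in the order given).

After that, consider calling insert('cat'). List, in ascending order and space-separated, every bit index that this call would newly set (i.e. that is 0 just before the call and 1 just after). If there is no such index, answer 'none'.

Start: bits=00000000000000
After insert 'hen': sets bits 8 11 -> bits=00000000100100
After insert 'pig': sets bits 3 12 -> bits=00010000100110
After insert 'yak': sets bits 4 10 -> bits=00011000101110
After insert 'eel': sets bits 3 12 -> bits=00011000101110
insert 'cat' would touch bits 12 13; currently bit12=1, bit13=0
Bits that are 0 among those (would change 0->1): 13

Answer: 13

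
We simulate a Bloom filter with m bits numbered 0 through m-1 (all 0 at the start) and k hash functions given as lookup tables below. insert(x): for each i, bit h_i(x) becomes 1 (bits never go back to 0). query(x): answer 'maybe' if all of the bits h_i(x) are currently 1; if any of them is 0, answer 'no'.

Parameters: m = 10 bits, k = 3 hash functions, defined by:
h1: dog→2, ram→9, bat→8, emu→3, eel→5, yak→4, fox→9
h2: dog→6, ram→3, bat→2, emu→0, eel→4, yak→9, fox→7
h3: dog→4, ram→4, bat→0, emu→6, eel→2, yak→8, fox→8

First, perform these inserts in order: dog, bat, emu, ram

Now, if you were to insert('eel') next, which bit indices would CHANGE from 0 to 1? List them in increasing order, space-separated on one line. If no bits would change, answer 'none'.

Answer: 5

Derivation:
Start: bits=0000000000
After insert 'dog': sets bits 2 4 6 -> bits=0010101000
After insert 'bat': sets bits 0 2 8 -> bits=1010101010
After insert 'emu': sets bits 0 3 6 -> bits=1011101010
After insert 'ram': sets bits 3 4 9 -> bits=1011101011
insert 'eel' would touch bits 2 4 5; currently bit2=1, bit4=1, bit5=0
Bits that are 0 among those (would change 0->1): 5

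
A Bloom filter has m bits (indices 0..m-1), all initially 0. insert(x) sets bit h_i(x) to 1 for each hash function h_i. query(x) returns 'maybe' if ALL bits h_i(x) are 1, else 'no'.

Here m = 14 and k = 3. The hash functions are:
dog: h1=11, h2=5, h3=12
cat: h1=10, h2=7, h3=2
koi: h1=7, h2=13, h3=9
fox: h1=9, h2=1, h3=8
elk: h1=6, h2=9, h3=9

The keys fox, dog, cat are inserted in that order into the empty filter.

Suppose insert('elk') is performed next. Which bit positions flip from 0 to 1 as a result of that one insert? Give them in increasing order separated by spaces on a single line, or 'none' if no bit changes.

Answer: 6

Derivation:
Start: bits=00000000000000
After insert 'fox': sets bits 1 8 9 -> bits=01000000110000
After insert 'dog': sets bits 5 11 12 -> bits=01000100110110
After insert 'cat': sets bits 2 7 10 -> bits=01100101111110
insert 'elk' would touch bits 6 9; currently bit6=0, bit9=1
Bits that are 0 among those (would change 0->1): 6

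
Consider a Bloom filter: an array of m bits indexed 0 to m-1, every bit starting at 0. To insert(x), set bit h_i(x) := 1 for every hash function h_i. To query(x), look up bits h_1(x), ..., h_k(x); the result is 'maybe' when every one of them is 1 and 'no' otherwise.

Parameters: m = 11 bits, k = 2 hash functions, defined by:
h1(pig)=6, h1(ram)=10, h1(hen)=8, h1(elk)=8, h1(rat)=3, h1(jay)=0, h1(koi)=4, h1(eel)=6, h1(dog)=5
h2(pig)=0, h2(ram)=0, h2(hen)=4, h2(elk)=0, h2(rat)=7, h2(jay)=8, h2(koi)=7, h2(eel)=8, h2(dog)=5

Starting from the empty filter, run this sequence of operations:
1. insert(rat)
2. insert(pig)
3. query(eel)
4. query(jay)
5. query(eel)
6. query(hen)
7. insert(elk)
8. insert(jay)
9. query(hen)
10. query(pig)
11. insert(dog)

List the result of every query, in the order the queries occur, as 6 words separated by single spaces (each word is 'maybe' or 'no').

Answer: no no no no no maybe

Derivation:
Start: bits=00000000000
Op 1: insert rat -> sets bits 3 7 -> bits=00010001000
Op 2: insert pig -> sets bits 0 6 -> bits=10010011000
Op 3: query eel -> checks bit6=1, bit8=0 (has a 0) -> no
Op 4: query jay -> checks bit0=1, bit8=0 (has a 0) -> no
Op 5: query eel -> checks bit6=1, bit8=0 (has a 0) -> no
Op 6: query hen -> checks bit4=0, bit8=0 (has a 0) -> no
Op 7: insert elk -> sets bits 0 8 -> bits=10010011100
Op 8: insert jay -> sets bits 0 8 -> bits=10010011100
Op 9: query hen -> checks bit4=0, bit8=1 (has a 0) -> no
Op 10: query pig -> checks bit0=1, bit6=1 (all 1) -> maybe
Op 11: insert dog -> sets bits 5 -> bits=10010111100
Query results in order: no no no no no maybe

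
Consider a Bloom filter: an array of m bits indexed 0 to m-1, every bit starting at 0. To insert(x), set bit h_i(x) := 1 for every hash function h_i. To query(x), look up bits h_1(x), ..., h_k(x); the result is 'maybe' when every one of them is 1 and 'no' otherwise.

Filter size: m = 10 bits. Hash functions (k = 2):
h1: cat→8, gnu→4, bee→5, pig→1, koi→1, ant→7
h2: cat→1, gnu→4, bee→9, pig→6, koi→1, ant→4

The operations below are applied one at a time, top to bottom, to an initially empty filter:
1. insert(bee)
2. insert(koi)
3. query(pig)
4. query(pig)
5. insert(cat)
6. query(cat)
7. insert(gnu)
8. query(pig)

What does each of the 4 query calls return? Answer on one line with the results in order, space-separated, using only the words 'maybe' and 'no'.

Answer: no no maybe no

Derivation:
Start: bits=0000000000
Op 1: insert bee -> sets bits 5 9 -> bits=0000010001
Op 2: insert koi -> sets bits 1 -> bits=0100010001
Op 3: query pig -> checks bit1=1, bit6=0 (has a 0) -> no
Op 4: query pig -> checks bit1=1, bit6=0 (has a 0) -> no
Op 5: insert cat -> sets bits 1 8 -> bits=0100010011
Op 6: query cat -> checks bit1=1, bit8=1 (all 1) -> maybe
Op 7: insert gnu -> sets bits 4 -> bits=0100110011
Op 8: query pig -> checks bit1=1, bit6=0 (has a 0) -> no
Query results in order: no no maybe no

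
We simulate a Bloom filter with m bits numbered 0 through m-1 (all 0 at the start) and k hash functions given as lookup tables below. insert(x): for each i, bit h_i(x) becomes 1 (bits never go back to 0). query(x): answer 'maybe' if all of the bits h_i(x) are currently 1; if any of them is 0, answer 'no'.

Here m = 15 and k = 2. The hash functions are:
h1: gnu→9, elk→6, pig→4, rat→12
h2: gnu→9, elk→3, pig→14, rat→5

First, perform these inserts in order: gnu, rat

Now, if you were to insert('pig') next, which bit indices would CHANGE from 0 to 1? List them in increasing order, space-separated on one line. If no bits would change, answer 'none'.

Start: bits=000000000000000
After insert 'gnu': sets bits 9 -> bits=000000000100000
After insert 'rat': sets bits 5 12 -> bits=000001000100100
insert 'pig' would touch bits 4 14; currently bit4=0, bit14=0
Bits that are 0 among those (would change 0->1): 4 14

Answer: 4 14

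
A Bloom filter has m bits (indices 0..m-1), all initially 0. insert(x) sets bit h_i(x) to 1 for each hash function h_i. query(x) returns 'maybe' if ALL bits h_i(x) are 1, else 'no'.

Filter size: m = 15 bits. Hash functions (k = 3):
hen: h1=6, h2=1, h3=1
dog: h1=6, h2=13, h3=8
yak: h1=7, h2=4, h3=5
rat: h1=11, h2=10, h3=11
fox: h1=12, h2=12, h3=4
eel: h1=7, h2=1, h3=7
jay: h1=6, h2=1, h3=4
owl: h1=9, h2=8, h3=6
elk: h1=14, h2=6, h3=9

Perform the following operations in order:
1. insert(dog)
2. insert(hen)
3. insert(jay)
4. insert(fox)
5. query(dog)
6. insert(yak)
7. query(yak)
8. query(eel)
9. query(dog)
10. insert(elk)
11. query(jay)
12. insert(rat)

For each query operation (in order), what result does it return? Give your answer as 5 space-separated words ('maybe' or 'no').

Start: bits=000000000000000
Op 1: insert dog -> sets bits 6 8 13 -> bits=000000101000010
Op 2: insert hen -> sets bits 1 6 -> bits=010000101000010
Op 3: insert jay -> sets bits 1 4 6 -> bits=010010101000010
Op 4: insert fox -> sets bits 4 12 -> bits=010010101000110
Op 5: query dog -> checks bit6=1, bit8=1, bit13=1 (all 1) -> maybe
Op 6: insert yak -> sets bits 4 5 7 -> bits=010011111000110
Op 7: query yak -> checks bit4=1, bit5=1, bit7=1 (all 1) -> maybe
Op 8: query eel -> checks bit1=1, bit7=1 (all 1) -> maybe
Op 9: query dog -> checks bit6=1, bit8=1, bit13=1 (all 1) -> maybe
Op 10: insert elk -> sets bits 6 9 14 -> bits=010011111100111
Op 11: query jay -> checks bit1=1, bit4=1, bit6=1 (all 1) -> maybe
Op 12: insert rat -> sets bits 10 11 -> bits=010011111111111
Query results in order: maybe maybe maybe maybe maybe

Answer: maybe maybe maybe maybe maybe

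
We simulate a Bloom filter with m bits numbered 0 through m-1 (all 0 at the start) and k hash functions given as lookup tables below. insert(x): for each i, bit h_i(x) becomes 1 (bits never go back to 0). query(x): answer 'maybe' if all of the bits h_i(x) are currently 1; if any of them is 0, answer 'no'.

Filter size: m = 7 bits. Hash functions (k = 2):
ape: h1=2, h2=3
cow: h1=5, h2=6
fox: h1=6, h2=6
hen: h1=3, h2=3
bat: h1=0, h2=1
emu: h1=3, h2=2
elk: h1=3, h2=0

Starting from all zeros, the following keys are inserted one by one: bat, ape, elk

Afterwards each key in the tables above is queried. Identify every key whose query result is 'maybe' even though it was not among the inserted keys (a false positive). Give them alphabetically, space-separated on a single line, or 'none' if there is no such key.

Answer: emu hen

Derivation:
Start: bits=0000000
After insert 'bat': sets bits 0 1 -> bits=1100000
After insert 'ape': sets bits 2 3 -> bits=1111000
After insert 'elk': sets bits 0 3 -> bits=1111000
Not inserted: cow emu fox hen — query each against bits=1111000:
query cow: checks bit5=0, bit6=0 (has a 0) -> no => not a false positive
query emu: checks bit2=1, bit3=1 (all 1) -> maybe => FALSE POSITIVE
query fox: checks bit6=0 (has a 0) -> no => not a false positive
query hen: checks bit3=1 (all 1) -> maybe => FALSE POSITIVE
False positives (alphabetical): emu hen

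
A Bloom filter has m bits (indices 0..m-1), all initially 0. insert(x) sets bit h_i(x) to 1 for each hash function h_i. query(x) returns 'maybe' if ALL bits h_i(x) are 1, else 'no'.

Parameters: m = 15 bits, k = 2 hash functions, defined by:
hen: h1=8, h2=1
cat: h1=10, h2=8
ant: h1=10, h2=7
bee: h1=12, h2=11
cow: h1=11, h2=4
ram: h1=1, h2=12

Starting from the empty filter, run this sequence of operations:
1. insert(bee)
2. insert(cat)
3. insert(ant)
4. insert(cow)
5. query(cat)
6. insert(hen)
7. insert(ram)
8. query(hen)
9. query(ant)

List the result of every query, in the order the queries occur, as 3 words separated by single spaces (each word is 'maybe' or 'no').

Start: bits=000000000000000
Op 1: insert bee -> sets bits 11 12 -> bits=000000000001100
Op 2: insert cat -> sets bits 8 10 -> bits=000000001011100
Op 3: insert ant -> sets bits 7 10 -> bits=000000011011100
Op 4: insert cow -> sets bits 4 11 -> bits=000010011011100
Op 5: query cat -> checks bit8=1, bit10=1 (all 1) -> maybe
Op 6: insert hen -> sets bits 1 8 -> bits=010010011011100
Op 7: insert ram -> sets bits 1 12 -> bits=010010011011100
Op 8: query hen -> checks bit1=1, bit8=1 (all 1) -> maybe
Op 9: query ant -> checks bit7=1, bit10=1 (all 1) -> maybe
Query results in order: maybe maybe maybe

Answer: maybe maybe maybe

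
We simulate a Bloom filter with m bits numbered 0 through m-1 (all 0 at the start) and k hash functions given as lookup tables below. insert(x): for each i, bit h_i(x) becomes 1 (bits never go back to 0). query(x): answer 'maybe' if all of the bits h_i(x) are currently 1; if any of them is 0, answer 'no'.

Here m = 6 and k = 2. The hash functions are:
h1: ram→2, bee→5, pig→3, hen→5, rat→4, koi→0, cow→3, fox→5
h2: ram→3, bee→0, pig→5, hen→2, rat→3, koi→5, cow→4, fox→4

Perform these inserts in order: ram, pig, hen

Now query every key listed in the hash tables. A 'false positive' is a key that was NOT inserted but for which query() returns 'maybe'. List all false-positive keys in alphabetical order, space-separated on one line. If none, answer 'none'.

Answer: none

Derivation:
Start: bits=000000
After insert 'ram': sets bits 2 3 -> bits=001100
After insert 'pig': sets bits 3 5 -> bits=001101
After insert 'hen': sets bits 2 5 -> bits=001101
Not inserted: bee cow fox koi rat — query each against bits=001101:
query bee: checks bit0=0, bit5=1 (has a 0) -> no => not a false positive
query cow: checks bit3=1, bit4=0 (has a 0) -> no => not a false positive
query fox: checks bit4=0, bit5=1 (has a 0) -> no => not a false positive
query koi: checks bit0=0, bit5=1 (has a 0) -> no => not a false positive
query rat: checks bit3=1, bit4=0 (has a 0) -> no => not a false positive
False positives (alphabetical): none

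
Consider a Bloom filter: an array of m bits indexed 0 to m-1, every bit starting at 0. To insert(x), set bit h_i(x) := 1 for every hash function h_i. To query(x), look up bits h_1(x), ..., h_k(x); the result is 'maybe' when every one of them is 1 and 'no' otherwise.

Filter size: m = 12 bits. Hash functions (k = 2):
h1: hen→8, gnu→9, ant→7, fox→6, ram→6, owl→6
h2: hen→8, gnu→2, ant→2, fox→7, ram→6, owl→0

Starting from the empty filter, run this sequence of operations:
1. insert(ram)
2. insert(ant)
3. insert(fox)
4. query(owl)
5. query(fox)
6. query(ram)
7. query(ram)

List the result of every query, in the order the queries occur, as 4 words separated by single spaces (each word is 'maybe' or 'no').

Start: bits=000000000000
Op 1: insert ram -> sets bits 6 -> bits=000000100000
Op 2: insert ant -> sets bits 2 7 -> bits=001000110000
Op 3: insert fox -> sets bits 6 7 -> bits=001000110000
Op 4: query owl -> checks bit0=0, bit6=1 (has a 0) -> no
Op 5: query fox -> checks bit6=1, bit7=1 (all 1) -> maybe
Op 6: query ram -> checks bit6=1 (all 1) -> maybe
Op 7: query ram -> checks bit6=1 (all 1) -> maybe
Query results in order: no maybe maybe maybe

Answer: no maybe maybe maybe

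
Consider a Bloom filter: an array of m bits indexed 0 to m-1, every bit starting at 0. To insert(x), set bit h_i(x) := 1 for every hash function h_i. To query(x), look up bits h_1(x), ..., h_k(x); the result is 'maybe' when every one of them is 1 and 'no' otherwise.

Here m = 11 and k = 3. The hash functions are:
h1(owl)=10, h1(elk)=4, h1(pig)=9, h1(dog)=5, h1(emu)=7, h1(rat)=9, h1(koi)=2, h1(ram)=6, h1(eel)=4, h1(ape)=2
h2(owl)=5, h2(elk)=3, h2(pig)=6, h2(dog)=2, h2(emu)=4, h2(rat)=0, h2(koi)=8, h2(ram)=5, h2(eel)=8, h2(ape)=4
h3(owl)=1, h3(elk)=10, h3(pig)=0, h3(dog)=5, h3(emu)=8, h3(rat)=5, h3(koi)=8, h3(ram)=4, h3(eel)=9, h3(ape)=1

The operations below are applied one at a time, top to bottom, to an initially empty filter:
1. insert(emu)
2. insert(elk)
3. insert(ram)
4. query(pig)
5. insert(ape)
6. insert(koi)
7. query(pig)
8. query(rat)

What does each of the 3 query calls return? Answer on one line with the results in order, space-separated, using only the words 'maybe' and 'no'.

Start: bits=00000000000
Op 1: insert emu -> sets bits 4 7 8 -> bits=00001001100
Op 2: insert elk -> sets bits 3 4 10 -> bits=00011001101
Op 3: insert ram -> sets bits 4 5 6 -> bits=00011111101
Op 4: query pig -> checks bit0=0, bit6=1, bit9=0 (has a 0) -> no
Op 5: insert ape -> sets bits 1 2 4 -> bits=01111111101
Op 6: insert koi -> sets bits 2 8 -> bits=01111111101
Op 7: query pig -> checks bit0=0, bit6=1, bit9=0 (has a 0) -> no
Op 8: query rat -> checks bit0=0, bit5=1, bit9=0 (has a 0) -> no
Query results in order: no no no

Answer: no no no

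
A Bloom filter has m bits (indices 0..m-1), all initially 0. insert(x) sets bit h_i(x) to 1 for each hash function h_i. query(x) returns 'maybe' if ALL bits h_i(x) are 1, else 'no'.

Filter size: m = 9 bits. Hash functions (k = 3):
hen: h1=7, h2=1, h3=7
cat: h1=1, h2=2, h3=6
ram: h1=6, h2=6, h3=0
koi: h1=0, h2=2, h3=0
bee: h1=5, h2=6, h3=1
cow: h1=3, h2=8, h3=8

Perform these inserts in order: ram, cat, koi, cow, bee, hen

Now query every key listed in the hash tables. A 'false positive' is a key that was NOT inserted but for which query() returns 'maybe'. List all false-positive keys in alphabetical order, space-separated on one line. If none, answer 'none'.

Answer: none

Derivation:
Start: bits=000000000
After insert 'ram': sets bits 0 6 -> bits=100000100
After insert 'cat': sets bits 1 2 6 -> bits=111000100
After insert 'koi': sets bits 0 2 -> bits=111000100
After insert 'cow': sets bits 3 8 -> bits=111100101
After insert 'bee': sets bits 1 5 6 -> bits=111101101
After insert 'hen': sets bits 1 7 -> bits=111101111
Not inserted: (none) — query each against bits=111101111:
False positives (alphabetical): none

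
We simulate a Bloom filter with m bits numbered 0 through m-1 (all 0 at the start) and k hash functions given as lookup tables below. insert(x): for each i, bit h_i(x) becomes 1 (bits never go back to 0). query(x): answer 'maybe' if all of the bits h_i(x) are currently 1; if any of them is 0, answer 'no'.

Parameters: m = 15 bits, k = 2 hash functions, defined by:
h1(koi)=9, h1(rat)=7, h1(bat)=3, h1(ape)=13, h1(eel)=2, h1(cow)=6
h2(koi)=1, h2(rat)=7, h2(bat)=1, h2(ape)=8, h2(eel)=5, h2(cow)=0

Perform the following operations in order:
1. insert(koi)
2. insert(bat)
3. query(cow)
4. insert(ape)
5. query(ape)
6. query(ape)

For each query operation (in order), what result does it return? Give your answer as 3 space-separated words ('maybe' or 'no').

Answer: no maybe maybe

Derivation:
Start: bits=000000000000000
Op 1: insert koi -> sets bits 1 9 -> bits=010000000100000
Op 2: insert bat -> sets bits 1 3 -> bits=010100000100000
Op 3: query cow -> checks bit0=0, bit6=0 (has a 0) -> no
Op 4: insert ape -> sets bits 8 13 -> bits=010100001100010
Op 5: query ape -> checks bit8=1, bit13=1 (all 1) -> maybe
Op 6: query ape -> checks bit8=1, bit13=1 (all 1) -> maybe
Query results in order: no maybe maybe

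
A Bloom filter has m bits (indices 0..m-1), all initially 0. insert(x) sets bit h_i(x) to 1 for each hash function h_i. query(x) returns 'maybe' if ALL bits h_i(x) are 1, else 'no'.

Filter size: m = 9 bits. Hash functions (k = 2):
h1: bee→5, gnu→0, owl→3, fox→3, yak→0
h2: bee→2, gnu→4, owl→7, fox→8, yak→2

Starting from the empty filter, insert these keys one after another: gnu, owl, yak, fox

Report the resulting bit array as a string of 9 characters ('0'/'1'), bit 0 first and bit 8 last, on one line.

Start: bits=000000000
After insert 'gnu': sets bits 0 4 -> bits=100010000
After insert 'owl': sets bits 3 7 -> bits=100110010
After insert 'yak': sets bits 0 2 -> bits=101110010
After insert 'fox': sets bits 3 8 -> bits=101110011

Answer: 101110011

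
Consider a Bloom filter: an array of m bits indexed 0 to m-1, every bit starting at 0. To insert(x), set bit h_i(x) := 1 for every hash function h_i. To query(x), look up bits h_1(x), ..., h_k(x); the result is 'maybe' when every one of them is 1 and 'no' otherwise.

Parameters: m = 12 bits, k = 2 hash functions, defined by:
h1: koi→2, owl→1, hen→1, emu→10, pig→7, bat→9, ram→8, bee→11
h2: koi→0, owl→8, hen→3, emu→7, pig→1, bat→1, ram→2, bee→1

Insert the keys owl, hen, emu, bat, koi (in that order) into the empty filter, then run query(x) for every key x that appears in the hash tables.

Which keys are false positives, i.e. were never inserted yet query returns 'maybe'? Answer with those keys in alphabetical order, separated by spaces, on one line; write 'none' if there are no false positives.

Start: bits=000000000000
After insert 'owl': sets bits 1 8 -> bits=010000001000
After insert 'hen': sets bits 1 3 -> bits=010100001000
After insert 'emu': sets bits 7 10 -> bits=010100011010
After insert 'bat': sets bits 1 9 -> bits=010100011110
After insert 'koi': sets bits 0 2 -> bits=111100011110
Not inserted: bee pig ram — query each against bits=111100011110:
query bee: checks bit1=1, bit11=0 (has a 0) -> no => not a false positive
query pig: checks bit1=1, bit7=1 (all 1) -> maybe => FALSE POSITIVE
query ram: checks bit2=1, bit8=1 (all 1) -> maybe => FALSE POSITIVE
False positives (alphabetical): pig ram

Answer: pig ram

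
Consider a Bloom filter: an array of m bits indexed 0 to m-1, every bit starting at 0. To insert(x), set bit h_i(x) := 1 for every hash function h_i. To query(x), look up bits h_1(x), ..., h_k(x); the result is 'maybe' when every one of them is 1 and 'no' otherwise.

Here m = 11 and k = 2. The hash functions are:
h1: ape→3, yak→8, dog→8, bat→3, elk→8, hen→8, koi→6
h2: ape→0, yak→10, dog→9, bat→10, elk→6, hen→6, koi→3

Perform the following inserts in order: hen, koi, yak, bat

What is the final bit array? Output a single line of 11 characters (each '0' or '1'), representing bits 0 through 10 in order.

Answer: 00010010101

Derivation:
Start: bits=00000000000
After insert 'hen': sets bits 6 8 -> bits=00000010100
After insert 'koi': sets bits 3 6 -> bits=00010010100
After insert 'yak': sets bits 8 10 -> bits=00010010101
After insert 'bat': sets bits 3 10 -> bits=00010010101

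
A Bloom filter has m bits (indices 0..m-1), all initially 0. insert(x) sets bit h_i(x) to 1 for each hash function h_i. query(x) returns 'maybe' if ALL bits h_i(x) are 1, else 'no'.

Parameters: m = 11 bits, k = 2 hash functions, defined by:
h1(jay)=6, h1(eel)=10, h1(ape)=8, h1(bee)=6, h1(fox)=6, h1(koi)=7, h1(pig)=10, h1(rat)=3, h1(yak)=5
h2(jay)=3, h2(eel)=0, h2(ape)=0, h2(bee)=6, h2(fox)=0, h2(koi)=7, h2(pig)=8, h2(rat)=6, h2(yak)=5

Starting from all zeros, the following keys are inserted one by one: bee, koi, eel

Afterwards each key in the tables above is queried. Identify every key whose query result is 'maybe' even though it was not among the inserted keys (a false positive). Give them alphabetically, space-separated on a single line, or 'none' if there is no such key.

Start: bits=00000000000
After insert 'bee': sets bits 6 -> bits=00000010000
After insert 'koi': sets bits 7 -> bits=00000011000
After insert 'eel': sets bits 0 10 -> bits=10000011001
Not inserted: ape fox jay pig rat yak — query each against bits=10000011001:
query ape: checks bit0=1, bit8=0 (has a 0) -> no => not a false positive
query fox: checks bit0=1, bit6=1 (all 1) -> maybe => FALSE POSITIVE
query jay: checks bit3=0, bit6=1 (has a 0) -> no => not a false positive
query pig: checks bit8=0, bit10=1 (has a 0) -> no => not a false positive
query rat: checks bit3=0, bit6=1 (has a 0) -> no => not a false positive
query yak: checks bit5=0 (has a 0) -> no => not a false positive
False positives (alphabetical): fox

Answer: fox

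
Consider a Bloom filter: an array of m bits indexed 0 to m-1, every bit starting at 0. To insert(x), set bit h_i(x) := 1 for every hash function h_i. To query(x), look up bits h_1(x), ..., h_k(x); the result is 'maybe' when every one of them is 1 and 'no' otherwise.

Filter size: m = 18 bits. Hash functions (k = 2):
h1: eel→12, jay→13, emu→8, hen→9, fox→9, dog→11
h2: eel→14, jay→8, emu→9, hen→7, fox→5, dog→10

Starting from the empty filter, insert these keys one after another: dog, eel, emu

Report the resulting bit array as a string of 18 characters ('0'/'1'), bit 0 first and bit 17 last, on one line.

Answer: 000000001111101000

Derivation:
Start: bits=000000000000000000
After insert 'dog': sets bits 10 11 -> bits=000000000011000000
After insert 'eel': sets bits 12 14 -> bits=000000000011101000
After insert 'emu': sets bits 8 9 -> bits=000000001111101000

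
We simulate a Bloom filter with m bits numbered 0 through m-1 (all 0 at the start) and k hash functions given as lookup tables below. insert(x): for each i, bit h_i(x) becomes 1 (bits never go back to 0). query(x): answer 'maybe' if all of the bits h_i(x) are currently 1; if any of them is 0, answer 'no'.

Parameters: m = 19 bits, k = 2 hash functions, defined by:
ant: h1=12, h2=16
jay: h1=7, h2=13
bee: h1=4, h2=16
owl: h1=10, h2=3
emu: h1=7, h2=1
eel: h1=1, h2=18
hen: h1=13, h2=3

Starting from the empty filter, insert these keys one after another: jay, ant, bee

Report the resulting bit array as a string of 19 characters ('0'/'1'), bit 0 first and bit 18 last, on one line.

Answer: 0000100100001100100

Derivation:
Start: bits=0000000000000000000
After insert 'jay': sets bits 7 13 -> bits=0000000100000100000
After insert 'ant': sets bits 12 16 -> bits=0000000100001100100
After insert 'bee': sets bits 4 16 -> bits=0000100100001100100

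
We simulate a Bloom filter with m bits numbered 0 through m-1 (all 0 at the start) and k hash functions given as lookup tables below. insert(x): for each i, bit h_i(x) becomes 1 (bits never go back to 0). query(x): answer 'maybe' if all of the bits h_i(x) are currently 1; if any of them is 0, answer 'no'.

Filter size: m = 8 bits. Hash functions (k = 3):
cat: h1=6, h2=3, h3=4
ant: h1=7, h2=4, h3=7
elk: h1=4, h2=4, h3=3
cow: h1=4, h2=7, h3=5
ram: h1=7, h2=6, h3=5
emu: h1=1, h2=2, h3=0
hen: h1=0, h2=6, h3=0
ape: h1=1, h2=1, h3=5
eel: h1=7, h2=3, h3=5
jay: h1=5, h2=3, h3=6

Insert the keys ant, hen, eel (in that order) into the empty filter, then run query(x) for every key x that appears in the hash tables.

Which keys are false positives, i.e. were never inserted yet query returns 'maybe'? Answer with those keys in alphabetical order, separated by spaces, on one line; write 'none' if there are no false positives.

Answer: cat cow elk jay ram

Derivation:
Start: bits=00000000
After insert 'ant': sets bits 4 7 -> bits=00001001
After insert 'hen': sets bits 0 6 -> bits=10001011
After insert 'eel': sets bits 3 5 7 -> bits=10011111
Not inserted: ape cat cow elk emu jay ram — query each against bits=10011111:
query ape: checks bit1=0, bit5=1 (has a 0) -> no => not a false positive
query cat: checks bit3=1, bit4=1, bit6=1 (all 1) -> maybe => FALSE POSITIVE
query cow: checks bit4=1, bit5=1, bit7=1 (all 1) -> maybe => FALSE POSITIVE
query elk: checks bit3=1, bit4=1 (all 1) -> maybe => FALSE POSITIVE
query emu: checks bit0=1, bit1=0, bit2=0 (has a 0) -> no => not a false positive
query jay: checks bit3=1, bit5=1, bit6=1 (all 1) -> maybe => FALSE POSITIVE
query ram: checks bit5=1, bit6=1, bit7=1 (all 1) -> maybe => FALSE POSITIVE
False positives (alphabetical): cat cow elk jay ram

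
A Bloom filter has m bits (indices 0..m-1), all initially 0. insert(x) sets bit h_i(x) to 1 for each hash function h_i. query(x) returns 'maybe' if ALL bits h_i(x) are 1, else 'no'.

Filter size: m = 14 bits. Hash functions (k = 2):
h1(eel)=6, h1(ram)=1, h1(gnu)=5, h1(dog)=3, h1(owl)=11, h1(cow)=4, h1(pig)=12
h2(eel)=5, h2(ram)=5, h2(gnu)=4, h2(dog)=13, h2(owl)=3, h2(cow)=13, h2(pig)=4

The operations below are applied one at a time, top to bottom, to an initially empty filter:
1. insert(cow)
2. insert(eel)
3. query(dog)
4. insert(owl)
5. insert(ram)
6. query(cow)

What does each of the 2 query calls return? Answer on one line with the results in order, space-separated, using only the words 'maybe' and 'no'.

Start: bits=00000000000000
Op 1: insert cow -> sets bits 4 13 -> bits=00001000000001
Op 2: insert eel -> sets bits 5 6 -> bits=00001110000001
Op 3: query dog -> checks bit3=0, bit13=1 (has a 0) -> no
Op 4: insert owl -> sets bits 3 11 -> bits=00011110000101
Op 5: insert ram -> sets bits 1 5 -> bits=01011110000101
Op 6: query cow -> checks bit4=1, bit13=1 (all 1) -> maybe
Query results in order: no maybe

Answer: no maybe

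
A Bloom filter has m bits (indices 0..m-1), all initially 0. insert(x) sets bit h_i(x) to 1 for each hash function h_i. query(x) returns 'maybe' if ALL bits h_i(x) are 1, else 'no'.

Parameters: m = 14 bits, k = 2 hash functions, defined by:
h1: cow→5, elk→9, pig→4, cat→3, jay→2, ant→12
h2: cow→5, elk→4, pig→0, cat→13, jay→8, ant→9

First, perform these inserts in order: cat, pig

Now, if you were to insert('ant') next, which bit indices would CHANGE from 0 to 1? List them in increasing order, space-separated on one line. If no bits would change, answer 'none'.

Answer: 9 12

Derivation:
Start: bits=00000000000000
After insert 'cat': sets bits 3 13 -> bits=00010000000001
After insert 'pig': sets bits 0 4 -> bits=10011000000001
insert 'ant' would touch bits 9 12; currently bit9=0, bit12=0
Bits that are 0 among those (would change 0->1): 9 12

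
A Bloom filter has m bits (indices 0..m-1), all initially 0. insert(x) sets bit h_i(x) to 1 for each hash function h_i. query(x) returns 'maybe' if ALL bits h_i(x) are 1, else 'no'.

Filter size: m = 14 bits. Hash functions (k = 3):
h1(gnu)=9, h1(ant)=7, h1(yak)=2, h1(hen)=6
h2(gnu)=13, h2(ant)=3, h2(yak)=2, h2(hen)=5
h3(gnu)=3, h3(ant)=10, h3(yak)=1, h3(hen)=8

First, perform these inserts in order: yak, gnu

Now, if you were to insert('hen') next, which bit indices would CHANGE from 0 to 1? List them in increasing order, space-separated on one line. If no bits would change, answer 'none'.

Answer: 5 6 8

Derivation:
Start: bits=00000000000000
After insert 'yak': sets bits 1 2 -> bits=01100000000000
After insert 'gnu': sets bits 3 9 13 -> bits=01110000010001
insert 'hen' would touch bits 5 6 8; currently bit5=0, bit6=0, bit8=0
Bits that are 0 among those (would change 0->1): 5 6 8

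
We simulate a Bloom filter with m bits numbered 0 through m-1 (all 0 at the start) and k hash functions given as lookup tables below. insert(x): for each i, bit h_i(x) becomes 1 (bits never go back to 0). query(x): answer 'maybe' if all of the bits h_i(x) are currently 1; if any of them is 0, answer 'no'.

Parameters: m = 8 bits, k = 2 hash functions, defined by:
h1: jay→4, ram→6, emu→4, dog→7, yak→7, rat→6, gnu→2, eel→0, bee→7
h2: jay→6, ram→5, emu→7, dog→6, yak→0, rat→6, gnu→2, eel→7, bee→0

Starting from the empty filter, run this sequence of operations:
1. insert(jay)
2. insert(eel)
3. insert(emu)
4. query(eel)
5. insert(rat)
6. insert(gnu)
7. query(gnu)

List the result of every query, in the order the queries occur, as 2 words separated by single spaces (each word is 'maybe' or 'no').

Answer: maybe maybe

Derivation:
Start: bits=00000000
Op 1: insert jay -> sets bits 4 6 -> bits=00001010
Op 2: insert eel -> sets bits 0 7 -> bits=10001011
Op 3: insert emu -> sets bits 4 7 -> bits=10001011
Op 4: query eel -> checks bit0=1, bit7=1 (all 1) -> maybe
Op 5: insert rat -> sets bits 6 -> bits=10001011
Op 6: insert gnu -> sets bits 2 -> bits=10101011
Op 7: query gnu -> checks bit2=1 (all 1) -> maybe
Query results in order: maybe maybe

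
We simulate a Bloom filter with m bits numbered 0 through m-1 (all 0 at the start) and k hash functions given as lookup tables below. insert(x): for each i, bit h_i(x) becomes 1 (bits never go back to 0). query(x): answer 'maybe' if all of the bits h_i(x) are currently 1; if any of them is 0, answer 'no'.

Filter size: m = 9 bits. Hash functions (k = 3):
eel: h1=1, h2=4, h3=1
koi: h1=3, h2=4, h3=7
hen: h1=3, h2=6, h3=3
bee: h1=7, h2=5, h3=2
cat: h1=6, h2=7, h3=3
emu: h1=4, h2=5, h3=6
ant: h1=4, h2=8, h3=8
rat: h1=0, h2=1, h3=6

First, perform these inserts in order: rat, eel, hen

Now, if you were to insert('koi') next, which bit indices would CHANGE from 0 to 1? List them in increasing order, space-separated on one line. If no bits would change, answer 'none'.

Answer: 7

Derivation:
Start: bits=000000000
After insert 'rat': sets bits 0 1 6 -> bits=110000100
After insert 'eel': sets bits 1 4 -> bits=110010100
After insert 'hen': sets bits 3 6 -> bits=110110100
insert 'koi' would touch bits 3 4 7; currently bit3=1, bit4=1, bit7=0
Bits that are 0 among those (would change 0->1): 7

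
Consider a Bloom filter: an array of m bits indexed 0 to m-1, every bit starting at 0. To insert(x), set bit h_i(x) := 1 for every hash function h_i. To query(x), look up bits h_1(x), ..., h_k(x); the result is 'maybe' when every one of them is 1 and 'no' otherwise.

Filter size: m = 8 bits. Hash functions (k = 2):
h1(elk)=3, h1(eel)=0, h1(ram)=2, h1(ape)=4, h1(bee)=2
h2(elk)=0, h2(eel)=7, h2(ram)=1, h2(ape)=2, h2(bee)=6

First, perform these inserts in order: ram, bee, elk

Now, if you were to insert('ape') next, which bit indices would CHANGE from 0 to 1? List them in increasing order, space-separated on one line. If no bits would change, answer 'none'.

Start: bits=00000000
After insert 'ram': sets bits 1 2 -> bits=01100000
After insert 'bee': sets bits 2 6 -> bits=01100010
After insert 'elk': sets bits 0 3 -> bits=11110010
insert 'ape' would touch bits 2 4; currently bit2=1, bit4=0
Bits that are 0 among those (would change 0->1): 4

Answer: 4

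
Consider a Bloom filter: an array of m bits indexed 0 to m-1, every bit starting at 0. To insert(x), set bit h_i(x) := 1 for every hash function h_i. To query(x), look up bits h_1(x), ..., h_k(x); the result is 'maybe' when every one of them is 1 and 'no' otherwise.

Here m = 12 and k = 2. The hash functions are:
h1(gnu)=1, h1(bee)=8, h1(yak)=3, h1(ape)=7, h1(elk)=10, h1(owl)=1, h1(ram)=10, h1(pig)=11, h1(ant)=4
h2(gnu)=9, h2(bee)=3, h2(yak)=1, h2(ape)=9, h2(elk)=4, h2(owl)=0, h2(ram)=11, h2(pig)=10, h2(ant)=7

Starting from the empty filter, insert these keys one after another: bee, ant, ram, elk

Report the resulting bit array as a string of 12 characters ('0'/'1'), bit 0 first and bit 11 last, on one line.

Answer: 000110011011

Derivation:
Start: bits=000000000000
After insert 'bee': sets bits 3 8 -> bits=000100001000
After insert 'ant': sets bits 4 7 -> bits=000110011000
After insert 'ram': sets bits 10 11 -> bits=000110011011
After insert 'elk': sets bits 4 10 -> bits=000110011011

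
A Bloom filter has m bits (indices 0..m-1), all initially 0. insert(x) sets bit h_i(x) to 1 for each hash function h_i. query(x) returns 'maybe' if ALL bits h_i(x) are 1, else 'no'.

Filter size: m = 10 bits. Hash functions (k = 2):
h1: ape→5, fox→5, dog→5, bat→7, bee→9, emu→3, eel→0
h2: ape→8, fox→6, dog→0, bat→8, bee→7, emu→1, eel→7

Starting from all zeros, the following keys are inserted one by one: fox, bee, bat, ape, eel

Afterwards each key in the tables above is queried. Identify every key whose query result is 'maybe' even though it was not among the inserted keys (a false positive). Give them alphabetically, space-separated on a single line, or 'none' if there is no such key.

Answer: dog

Derivation:
Start: bits=0000000000
After insert 'fox': sets bits 5 6 -> bits=0000011000
After insert 'bee': sets bits 7 9 -> bits=0000011101
After insert 'bat': sets bits 7 8 -> bits=0000011111
After insert 'ape': sets bits 5 8 -> bits=0000011111
After insert 'eel': sets bits 0 7 -> bits=1000011111
Not inserted: dog emu — query each against bits=1000011111:
query dog: checks bit0=1, bit5=1 (all 1) -> maybe => FALSE POSITIVE
query emu: checks bit1=0, bit3=0 (has a 0) -> no => not a false positive
False positives (alphabetical): dog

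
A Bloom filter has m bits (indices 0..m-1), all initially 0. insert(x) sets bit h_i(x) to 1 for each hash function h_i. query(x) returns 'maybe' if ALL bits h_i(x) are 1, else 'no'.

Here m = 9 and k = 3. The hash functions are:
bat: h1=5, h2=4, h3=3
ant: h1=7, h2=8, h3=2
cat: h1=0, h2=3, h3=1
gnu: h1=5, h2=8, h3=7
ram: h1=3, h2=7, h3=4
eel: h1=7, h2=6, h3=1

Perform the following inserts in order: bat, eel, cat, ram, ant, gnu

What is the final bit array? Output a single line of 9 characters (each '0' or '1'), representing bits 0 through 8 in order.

Start: bits=000000000
After insert 'bat': sets bits 3 4 5 -> bits=000111000
After insert 'eel': sets bits 1 6 7 -> bits=010111110
After insert 'cat': sets bits 0 1 3 -> bits=110111110
After insert 'ram': sets bits 3 4 7 -> bits=110111110
After insert 'ant': sets bits 2 7 8 -> bits=111111111
After insert 'gnu': sets bits 5 7 8 -> bits=111111111

Answer: 111111111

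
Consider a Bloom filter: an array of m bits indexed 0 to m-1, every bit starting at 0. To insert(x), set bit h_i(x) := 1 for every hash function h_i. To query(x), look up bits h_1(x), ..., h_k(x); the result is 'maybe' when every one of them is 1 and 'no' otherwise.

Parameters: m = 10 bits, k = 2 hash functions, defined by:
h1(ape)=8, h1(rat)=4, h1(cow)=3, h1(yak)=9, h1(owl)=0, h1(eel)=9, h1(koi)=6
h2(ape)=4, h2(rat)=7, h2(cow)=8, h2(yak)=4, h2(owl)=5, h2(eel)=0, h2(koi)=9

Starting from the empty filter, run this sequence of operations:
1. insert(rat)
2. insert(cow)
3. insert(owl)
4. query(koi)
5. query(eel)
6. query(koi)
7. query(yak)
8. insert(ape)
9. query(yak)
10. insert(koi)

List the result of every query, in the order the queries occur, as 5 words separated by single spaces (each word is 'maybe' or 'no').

Start: bits=0000000000
Op 1: insert rat -> sets bits 4 7 -> bits=0000100100
Op 2: insert cow -> sets bits 3 8 -> bits=0001100110
Op 3: insert owl -> sets bits 0 5 -> bits=1001110110
Op 4: query koi -> checks bit6=0, bit9=0 (has a 0) -> no
Op 5: query eel -> checks bit0=1, bit9=0 (has a 0) -> no
Op 6: query koi -> checks bit6=0, bit9=0 (has a 0) -> no
Op 7: query yak -> checks bit4=1, bit9=0 (has a 0) -> no
Op 8: insert ape -> sets bits 4 8 -> bits=1001110110
Op 9: query yak -> checks bit4=1, bit9=0 (has a 0) -> no
Op 10: insert koi -> sets bits 6 9 -> bits=1001111111
Query results in order: no no no no no

Answer: no no no no no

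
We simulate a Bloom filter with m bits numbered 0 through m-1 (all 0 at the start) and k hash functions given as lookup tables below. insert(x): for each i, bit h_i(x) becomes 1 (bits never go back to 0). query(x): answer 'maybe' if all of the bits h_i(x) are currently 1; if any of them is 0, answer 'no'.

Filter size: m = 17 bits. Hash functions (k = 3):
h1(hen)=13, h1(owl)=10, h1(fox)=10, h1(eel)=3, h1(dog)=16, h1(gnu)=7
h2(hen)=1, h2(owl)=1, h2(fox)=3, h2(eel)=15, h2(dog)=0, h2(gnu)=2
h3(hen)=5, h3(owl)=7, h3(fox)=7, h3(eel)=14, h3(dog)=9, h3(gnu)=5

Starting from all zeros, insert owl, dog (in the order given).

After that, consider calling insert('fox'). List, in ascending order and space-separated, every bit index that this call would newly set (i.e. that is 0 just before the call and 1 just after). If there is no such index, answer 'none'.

Answer: 3

Derivation:
Start: bits=00000000000000000
After insert 'owl': sets bits 1 7 10 -> bits=01000001001000000
After insert 'dog': sets bits 0 9 16 -> bits=11000001011000001
insert 'fox' would touch bits 3 7 10; currently bit3=0, bit7=1, bit10=1
Bits that are 0 among those (would change 0->1): 3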